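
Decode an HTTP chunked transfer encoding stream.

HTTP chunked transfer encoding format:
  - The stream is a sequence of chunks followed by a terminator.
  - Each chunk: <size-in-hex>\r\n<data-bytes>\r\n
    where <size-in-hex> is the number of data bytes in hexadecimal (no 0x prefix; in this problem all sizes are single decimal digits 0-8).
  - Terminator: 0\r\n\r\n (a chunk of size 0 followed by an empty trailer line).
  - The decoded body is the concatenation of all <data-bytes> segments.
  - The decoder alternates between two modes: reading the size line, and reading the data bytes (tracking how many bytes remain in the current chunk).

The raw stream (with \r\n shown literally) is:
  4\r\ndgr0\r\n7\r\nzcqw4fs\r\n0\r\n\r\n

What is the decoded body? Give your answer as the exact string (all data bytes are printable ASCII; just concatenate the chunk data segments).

Answer: dgr0zcqw4fs

Derivation:
Chunk 1: stream[0..1]='4' size=0x4=4, data at stream[3..7]='dgr0' -> body[0..4], body so far='dgr0'
Chunk 2: stream[9..10]='7' size=0x7=7, data at stream[12..19]='zcqw4fs' -> body[4..11], body so far='dgr0zcqw4fs'
Chunk 3: stream[21..22]='0' size=0 (terminator). Final body='dgr0zcqw4fs' (11 bytes)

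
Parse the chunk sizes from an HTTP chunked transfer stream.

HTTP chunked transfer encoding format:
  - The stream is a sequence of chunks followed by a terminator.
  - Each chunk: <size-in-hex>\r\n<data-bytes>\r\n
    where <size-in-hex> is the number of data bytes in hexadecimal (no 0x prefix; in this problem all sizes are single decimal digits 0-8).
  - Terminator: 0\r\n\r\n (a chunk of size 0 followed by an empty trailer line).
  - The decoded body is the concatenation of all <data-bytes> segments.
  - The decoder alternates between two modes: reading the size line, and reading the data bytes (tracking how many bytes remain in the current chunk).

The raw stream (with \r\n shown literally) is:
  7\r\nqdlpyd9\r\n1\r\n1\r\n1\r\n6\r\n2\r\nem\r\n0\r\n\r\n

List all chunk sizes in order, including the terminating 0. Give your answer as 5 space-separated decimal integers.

Answer: 7 1 1 2 0

Derivation:
Chunk 1: stream[0..1]='7' size=0x7=7, data at stream[3..10]='qdlpyd9' -> body[0..7], body so far='qdlpyd9'
Chunk 2: stream[12..13]='1' size=0x1=1, data at stream[15..16]='1' -> body[7..8], body so far='qdlpyd91'
Chunk 3: stream[18..19]='1' size=0x1=1, data at stream[21..22]='6' -> body[8..9], body so far='qdlpyd916'
Chunk 4: stream[24..25]='2' size=0x2=2, data at stream[27..29]='em' -> body[9..11], body so far='qdlpyd916em'
Chunk 5: stream[31..32]='0' size=0 (terminator). Final body='qdlpyd916em' (11 bytes)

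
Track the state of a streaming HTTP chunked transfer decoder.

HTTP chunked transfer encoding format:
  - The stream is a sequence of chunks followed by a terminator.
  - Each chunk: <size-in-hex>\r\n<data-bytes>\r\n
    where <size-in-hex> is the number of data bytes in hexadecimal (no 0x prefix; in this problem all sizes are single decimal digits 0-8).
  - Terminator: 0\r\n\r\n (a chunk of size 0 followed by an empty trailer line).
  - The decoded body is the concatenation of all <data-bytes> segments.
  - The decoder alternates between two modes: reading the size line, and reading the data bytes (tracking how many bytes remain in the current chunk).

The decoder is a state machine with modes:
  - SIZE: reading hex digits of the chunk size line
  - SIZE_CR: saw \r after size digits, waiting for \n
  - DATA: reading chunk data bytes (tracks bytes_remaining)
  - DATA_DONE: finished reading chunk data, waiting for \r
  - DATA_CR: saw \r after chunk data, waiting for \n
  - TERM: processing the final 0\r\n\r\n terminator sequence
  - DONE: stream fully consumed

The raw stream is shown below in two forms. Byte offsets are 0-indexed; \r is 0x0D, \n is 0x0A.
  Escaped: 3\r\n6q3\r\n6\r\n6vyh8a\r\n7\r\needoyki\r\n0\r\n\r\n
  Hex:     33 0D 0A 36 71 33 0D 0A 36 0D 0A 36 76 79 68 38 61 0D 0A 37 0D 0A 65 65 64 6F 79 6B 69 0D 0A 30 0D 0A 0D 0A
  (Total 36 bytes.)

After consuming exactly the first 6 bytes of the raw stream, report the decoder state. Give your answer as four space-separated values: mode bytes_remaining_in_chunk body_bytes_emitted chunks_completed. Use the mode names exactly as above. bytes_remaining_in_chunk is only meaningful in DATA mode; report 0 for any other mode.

Answer: DATA_DONE 0 3 0

Derivation:
Byte 0 = '3': mode=SIZE remaining=0 emitted=0 chunks_done=0
Byte 1 = 0x0D: mode=SIZE_CR remaining=0 emitted=0 chunks_done=0
Byte 2 = 0x0A: mode=DATA remaining=3 emitted=0 chunks_done=0
Byte 3 = '6': mode=DATA remaining=2 emitted=1 chunks_done=0
Byte 4 = 'q': mode=DATA remaining=1 emitted=2 chunks_done=0
Byte 5 = '3': mode=DATA_DONE remaining=0 emitted=3 chunks_done=0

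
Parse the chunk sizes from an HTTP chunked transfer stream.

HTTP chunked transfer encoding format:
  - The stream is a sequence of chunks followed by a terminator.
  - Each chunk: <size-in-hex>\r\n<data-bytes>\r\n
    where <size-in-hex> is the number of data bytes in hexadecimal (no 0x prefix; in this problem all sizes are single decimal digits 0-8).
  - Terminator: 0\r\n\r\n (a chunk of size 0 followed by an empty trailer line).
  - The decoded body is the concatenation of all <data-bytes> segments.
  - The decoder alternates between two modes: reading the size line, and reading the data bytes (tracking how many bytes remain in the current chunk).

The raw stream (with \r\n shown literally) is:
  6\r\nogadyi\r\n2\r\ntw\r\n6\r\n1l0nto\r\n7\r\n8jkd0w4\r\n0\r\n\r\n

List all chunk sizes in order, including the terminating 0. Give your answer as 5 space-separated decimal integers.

Chunk 1: stream[0..1]='6' size=0x6=6, data at stream[3..9]='ogadyi' -> body[0..6], body so far='ogadyi'
Chunk 2: stream[11..12]='2' size=0x2=2, data at stream[14..16]='tw' -> body[6..8], body so far='ogadyitw'
Chunk 3: stream[18..19]='6' size=0x6=6, data at stream[21..27]='1l0nto' -> body[8..14], body so far='ogadyitw1l0nto'
Chunk 4: stream[29..30]='7' size=0x7=7, data at stream[32..39]='8jkd0w4' -> body[14..21], body so far='ogadyitw1l0nto8jkd0w4'
Chunk 5: stream[41..42]='0' size=0 (terminator). Final body='ogadyitw1l0nto8jkd0w4' (21 bytes)

Answer: 6 2 6 7 0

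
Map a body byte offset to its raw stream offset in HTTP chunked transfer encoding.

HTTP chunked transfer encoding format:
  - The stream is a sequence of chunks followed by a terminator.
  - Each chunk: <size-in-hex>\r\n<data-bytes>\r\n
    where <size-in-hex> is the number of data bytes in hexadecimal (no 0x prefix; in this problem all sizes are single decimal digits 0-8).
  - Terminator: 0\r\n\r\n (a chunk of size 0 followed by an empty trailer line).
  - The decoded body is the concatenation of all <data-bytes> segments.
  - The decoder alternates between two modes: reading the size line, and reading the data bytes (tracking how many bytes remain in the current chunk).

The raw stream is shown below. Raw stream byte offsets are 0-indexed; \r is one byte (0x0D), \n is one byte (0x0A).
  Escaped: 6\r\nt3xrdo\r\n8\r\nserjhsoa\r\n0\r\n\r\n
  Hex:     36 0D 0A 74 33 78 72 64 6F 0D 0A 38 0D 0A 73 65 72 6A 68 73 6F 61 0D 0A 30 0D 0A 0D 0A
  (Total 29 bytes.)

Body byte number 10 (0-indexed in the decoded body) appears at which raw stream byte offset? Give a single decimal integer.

Answer: 18

Derivation:
Chunk 1: stream[0..1]='6' size=0x6=6, data at stream[3..9]='t3xrdo' -> body[0..6], body so far='t3xrdo'
Chunk 2: stream[11..12]='8' size=0x8=8, data at stream[14..22]='serjhsoa' -> body[6..14], body so far='t3xrdoserjhsoa'
Chunk 3: stream[24..25]='0' size=0 (terminator). Final body='t3xrdoserjhsoa' (14 bytes)
Body byte 10 at stream offset 18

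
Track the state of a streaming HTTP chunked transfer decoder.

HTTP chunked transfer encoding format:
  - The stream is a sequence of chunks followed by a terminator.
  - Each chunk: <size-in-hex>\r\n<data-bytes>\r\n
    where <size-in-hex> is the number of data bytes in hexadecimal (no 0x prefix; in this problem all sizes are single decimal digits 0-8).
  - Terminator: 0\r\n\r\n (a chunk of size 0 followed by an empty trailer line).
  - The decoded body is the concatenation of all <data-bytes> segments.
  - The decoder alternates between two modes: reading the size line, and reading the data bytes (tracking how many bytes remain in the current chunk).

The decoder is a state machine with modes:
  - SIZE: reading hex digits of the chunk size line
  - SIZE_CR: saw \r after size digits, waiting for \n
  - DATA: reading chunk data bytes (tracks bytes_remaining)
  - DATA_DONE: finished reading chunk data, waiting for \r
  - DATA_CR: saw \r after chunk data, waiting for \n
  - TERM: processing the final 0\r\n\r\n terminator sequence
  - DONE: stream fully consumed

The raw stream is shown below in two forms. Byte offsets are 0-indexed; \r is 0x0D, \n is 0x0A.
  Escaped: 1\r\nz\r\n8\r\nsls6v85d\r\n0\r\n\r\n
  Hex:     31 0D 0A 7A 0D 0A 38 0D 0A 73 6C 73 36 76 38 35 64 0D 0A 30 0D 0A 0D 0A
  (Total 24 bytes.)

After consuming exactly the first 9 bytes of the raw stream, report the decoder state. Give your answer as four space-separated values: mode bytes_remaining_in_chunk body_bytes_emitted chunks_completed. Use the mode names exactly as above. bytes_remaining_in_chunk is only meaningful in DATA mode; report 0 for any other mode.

Byte 0 = '1': mode=SIZE remaining=0 emitted=0 chunks_done=0
Byte 1 = 0x0D: mode=SIZE_CR remaining=0 emitted=0 chunks_done=0
Byte 2 = 0x0A: mode=DATA remaining=1 emitted=0 chunks_done=0
Byte 3 = 'z': mode=DATA_DONE remaining=0 emitted=1 chunks_done=0
Byte 4 = 0x0D: mode=DATA_CR remaining=0 emitted=1 chunks_done=0
Byte 5 = 0x0A: mode=SIZE remaining=0 emitted=1 chunks_done=1
Byte 6 = '8': mode=SIZE remaining=0 emitted=1 chunks_done=1
Byte 7 = 0x0D: mode=SIZE_CR remaining=0 emitted=1 chunks_done=1
Byte 8 = 0x0A: mode=DATA remaining=8 emitted=1 chunks_done=1

Answer: DATA 8 1 1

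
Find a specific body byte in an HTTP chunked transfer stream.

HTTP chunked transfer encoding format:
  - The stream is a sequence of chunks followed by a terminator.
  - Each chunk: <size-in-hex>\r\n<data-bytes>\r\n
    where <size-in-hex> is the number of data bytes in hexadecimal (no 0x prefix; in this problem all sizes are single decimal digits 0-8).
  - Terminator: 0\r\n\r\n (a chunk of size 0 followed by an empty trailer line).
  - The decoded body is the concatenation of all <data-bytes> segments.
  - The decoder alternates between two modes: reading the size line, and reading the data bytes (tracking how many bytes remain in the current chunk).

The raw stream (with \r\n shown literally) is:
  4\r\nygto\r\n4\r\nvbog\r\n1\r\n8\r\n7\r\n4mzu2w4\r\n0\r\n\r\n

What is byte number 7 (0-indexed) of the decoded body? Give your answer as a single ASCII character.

Chunk 1: stream[0..1]='4' size=0x4=4, data at stream[3..7]='ygto' -> body[0..4], body so far='ygto'
Chunk 2: stream[9..10]='4' size=0x4=4, data at stream[12..16]='vbog' -> body[4..8], body so far='ygtovbog'
Chunk 3: stream[18..19]='1' size=0x1=1, data at stream[21..22]='8' -> body[8..9], body so far='ygtovbog8'
Chunk 4: stream[24..25]='7' size=0x7=7, data at stream[27..34]='4mzu2w4' -> body[9..16], body so far='ygtovbog84mzu2w4'
Chunk 5: stream[36..37]='0' size=0 (terminator). Final body='ygtovbog84mzu2w4' (16 bytes)
Body byte 7 = 'g'

Answer: g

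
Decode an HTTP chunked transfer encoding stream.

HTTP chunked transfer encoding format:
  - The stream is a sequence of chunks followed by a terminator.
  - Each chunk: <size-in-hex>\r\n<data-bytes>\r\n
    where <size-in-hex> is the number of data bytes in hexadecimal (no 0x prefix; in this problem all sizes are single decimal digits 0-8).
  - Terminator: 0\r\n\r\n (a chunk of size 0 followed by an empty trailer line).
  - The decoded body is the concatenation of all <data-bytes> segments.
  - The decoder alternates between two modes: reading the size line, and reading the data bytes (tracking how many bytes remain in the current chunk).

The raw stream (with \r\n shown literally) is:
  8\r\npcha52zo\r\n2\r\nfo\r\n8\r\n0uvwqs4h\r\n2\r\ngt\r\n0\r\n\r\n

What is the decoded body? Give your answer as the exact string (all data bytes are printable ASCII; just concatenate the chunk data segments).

Answer: pcha52zofo0uvwqs4hgt

Derivation:
Chunk 1: stream[0..1]='8' size=0x8=8, data at stream[3..11]='pcha52zo' -> body[0..8], body so far='pcha52zo'
Chunk 2: stream[13..14]='2' size=0x2=2, data at stream[16..18]='fo' -> body[8..10], body so far='pcha52zofo'
Chunk 3: stream[20..21]='8' size=0x8=8, data at stream[23..31]='0uvwqs4h' -> body[10..18], body so far='pcha52zofo0uvwqs4h'
Chunk 4: stream[33..34]='2' size=0x2=2, data at stream[36..38]='gt' -> body[18..20], body so far='pcha52zofo0uvwqs4hgt'
Chunk 5: stream[40..41]='0' size=0 (terminator). Final body='pcha52zofo0uvwqs4hgt' (20 bytes)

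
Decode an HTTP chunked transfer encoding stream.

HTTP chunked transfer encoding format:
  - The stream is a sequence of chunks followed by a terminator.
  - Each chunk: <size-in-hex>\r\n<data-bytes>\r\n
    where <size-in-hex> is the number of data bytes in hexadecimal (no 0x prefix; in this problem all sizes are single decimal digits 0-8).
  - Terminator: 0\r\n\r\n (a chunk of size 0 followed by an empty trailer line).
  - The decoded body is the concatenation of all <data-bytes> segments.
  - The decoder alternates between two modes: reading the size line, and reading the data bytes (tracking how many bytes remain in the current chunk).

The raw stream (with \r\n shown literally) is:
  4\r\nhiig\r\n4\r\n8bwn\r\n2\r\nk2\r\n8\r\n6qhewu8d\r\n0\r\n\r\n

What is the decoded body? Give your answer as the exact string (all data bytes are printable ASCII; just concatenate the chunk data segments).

Answer: hiig8bwnk26qhewu8d

Derivation:
Chunk 1: stream[0..1]='4' size=0x4=4, data at stream[3..7]='hiig' -> body[0..4], body so far='hiig'
Chunk 2: stream[9..10]='4' size=0x4=4, data at stream[12..16]='8bwn' -> body[4..8], body so far='hiig8bwn'
Chunk 3: stream[18..19]='2' size=0x2=2, data at stream[21..23]='k2' -> body[8..10], body so far='hiig8bwnk2'
Chunk 4: stream[25..26]='8' size=0x8=8, data at stream[28..36]='6qhewu8d' -> body[10..18], body so far='hiig8bwnk26qhewu8d'
Chunk 5: stream[38..39]='0' size=0 (terminator). Final body='hiig8bwnk26qhewu8d' (18 bytes)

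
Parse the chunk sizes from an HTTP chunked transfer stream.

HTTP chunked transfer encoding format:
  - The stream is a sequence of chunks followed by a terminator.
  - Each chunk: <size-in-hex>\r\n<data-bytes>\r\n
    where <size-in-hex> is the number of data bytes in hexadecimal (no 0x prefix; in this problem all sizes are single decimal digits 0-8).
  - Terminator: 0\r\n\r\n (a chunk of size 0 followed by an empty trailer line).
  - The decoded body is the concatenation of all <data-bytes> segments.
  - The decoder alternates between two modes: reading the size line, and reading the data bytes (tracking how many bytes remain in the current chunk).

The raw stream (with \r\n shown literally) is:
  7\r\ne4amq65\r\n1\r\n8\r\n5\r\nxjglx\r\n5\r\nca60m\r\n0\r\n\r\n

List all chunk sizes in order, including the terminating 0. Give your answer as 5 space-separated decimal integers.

Answer: 7 1 5 5 0

Derivation:
Chunk 1: stream[0..1]='7' size=0x7=7, data at stream[3..10]='e4amq65' -> body[0..7], body so far='e4amq65'
Chunk 2: stream[12..13]='1' size=0x1=1, data at stream[15..16]='8' -> body[7..8], body so far='e4amq658'
Chunk 3: stream[18..19]='5' size=0x5=5, data at stream[21..26]='xjglx' -> body[8..13], body so far='e4amq658xjglx'
Chunk 4: stream[28..29]='5' size=0x5=5, data at stream[31..36]='ca60m' -> body[13..18], body so far='e4amq658xjglxca60m'
Chunk 5: stream[38..39]='0' size=0 (terminator). Final body='e4amq658xjglxca60m' (18 bytes)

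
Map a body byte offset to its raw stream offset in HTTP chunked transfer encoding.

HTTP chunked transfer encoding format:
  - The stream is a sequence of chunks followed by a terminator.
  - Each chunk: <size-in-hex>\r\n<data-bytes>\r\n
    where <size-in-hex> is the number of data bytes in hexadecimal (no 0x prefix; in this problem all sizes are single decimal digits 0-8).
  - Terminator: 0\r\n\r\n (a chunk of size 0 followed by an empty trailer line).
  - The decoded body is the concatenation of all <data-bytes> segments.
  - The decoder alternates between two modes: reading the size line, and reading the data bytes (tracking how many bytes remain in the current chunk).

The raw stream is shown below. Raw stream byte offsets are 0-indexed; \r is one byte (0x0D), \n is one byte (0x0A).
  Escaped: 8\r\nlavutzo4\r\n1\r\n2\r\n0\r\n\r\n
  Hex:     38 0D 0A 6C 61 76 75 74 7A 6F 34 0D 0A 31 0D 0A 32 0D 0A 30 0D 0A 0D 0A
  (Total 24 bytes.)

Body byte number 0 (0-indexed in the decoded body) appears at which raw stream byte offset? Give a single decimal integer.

Chunk 1: stream[0..1]='8' size=0x8=8, data at stream[3..11]='lavutzo4' -> body[0..8], body so far='lavutzo4'
Chunk 2: stream[13..14]='1' size=0x1=1, data at stream[16..17]='2' -> body[8..9], body so far='lavutzo42'
Chunk 3: stream[19..20]='0' size=0 (terminator). Final body='lavutzo42' (9 bytes)
Body byte 0 at stream offset 3

Answer: 3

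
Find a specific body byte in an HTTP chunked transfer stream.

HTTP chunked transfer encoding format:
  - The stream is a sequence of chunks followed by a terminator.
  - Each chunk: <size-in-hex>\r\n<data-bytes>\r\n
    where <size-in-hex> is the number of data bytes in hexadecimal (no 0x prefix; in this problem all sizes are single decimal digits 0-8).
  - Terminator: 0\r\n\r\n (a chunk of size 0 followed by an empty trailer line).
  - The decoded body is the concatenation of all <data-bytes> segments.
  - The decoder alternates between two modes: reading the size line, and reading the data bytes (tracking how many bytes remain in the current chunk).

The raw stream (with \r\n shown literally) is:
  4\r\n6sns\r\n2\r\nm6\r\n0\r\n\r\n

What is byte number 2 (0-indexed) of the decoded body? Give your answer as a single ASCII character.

Answer: n

Derivation:
Chunk 1: stream[0..1]='4' size=0x4=4, data at stream[3..7]='6sns' -> body[0..4], body so far='6sns'
Chunk 2: stream[9..10]='2' size=0x2=2, data at stream[12..14]='m6' -> body[4..6], body so far='6snsm6'
Chunk 3: stream[16..17]='0' size=0 (terminator). Final body='6snsm6' (6 bytes)
Body byte 2 = 'n'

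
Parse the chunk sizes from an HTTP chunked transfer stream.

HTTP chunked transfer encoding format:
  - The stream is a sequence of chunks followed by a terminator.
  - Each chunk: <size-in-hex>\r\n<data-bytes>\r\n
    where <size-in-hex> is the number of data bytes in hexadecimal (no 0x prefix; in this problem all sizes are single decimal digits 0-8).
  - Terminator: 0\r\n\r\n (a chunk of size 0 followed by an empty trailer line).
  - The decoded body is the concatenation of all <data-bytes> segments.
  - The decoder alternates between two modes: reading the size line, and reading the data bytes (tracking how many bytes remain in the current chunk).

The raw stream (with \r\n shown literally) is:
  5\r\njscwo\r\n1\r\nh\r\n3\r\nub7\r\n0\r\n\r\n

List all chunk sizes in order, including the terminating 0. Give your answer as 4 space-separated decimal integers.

Chunk 1: stream[0..1]='5' size=0x5=5, data at stream[3..8]='jscwo' -> body[0..5], body so far='jscwo'
Chunk 2: stream[10..11]='1' size=0x1=1, data at stream[13..14]='h' -> body[5..6], body so far='jscwoh'
Chunk 3: stream[16..17]='3' size=0x3=3, data at stream[19..22]='ub7' -> body[6..9], body so far='jscwohub7'
Chunk 4: stream[24..25]='0' size=0 (terminator). Final body='jscwohub7' (9 bytes)

Answer: 5 1 3 0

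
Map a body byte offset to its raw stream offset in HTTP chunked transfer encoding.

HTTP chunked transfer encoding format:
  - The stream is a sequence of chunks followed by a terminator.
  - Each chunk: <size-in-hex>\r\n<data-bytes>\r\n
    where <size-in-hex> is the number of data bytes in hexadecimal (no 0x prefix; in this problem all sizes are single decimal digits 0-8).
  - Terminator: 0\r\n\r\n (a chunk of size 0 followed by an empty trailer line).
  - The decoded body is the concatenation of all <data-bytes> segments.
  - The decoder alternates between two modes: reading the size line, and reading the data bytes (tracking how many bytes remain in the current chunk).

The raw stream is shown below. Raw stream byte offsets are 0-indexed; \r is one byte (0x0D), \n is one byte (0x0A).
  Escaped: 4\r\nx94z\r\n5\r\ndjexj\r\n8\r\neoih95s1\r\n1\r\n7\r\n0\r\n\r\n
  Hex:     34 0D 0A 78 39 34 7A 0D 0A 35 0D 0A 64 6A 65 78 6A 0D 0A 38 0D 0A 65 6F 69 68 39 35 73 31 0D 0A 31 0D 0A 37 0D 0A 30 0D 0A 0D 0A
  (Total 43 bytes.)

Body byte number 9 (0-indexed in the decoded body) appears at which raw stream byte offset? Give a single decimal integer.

Answer: 22

Derivation:
Chunk 1: stream[0..1]='4' size=0x4=4, data at stream[3..7]='x94z' -> body[0..4], body so far='x94z'
Chunk 2: stream[9..10]='5' size=0x5=5, data at stream[12..17]='djexj' -> body[4..9], body so far='x94zdjexj'
Chunk 3: stream[19..20]='8' size=0x8=8, data at stream[22..30]='eoih95s1' -> body[9..17], body so far='x94zdjexjeoih95s1'
Chunk 4: stream[32..33]='1' size=0x1=1, data at stream[35..36]='7' -> body[17..18], body so far='x94zdjexjeoih95s17'
Chunk 5: stream[38..39]='0' size=0 (terminator). Final body='x94zdjexjeoih95s17' (18 bytes)
Body byte 9 at stream offset 22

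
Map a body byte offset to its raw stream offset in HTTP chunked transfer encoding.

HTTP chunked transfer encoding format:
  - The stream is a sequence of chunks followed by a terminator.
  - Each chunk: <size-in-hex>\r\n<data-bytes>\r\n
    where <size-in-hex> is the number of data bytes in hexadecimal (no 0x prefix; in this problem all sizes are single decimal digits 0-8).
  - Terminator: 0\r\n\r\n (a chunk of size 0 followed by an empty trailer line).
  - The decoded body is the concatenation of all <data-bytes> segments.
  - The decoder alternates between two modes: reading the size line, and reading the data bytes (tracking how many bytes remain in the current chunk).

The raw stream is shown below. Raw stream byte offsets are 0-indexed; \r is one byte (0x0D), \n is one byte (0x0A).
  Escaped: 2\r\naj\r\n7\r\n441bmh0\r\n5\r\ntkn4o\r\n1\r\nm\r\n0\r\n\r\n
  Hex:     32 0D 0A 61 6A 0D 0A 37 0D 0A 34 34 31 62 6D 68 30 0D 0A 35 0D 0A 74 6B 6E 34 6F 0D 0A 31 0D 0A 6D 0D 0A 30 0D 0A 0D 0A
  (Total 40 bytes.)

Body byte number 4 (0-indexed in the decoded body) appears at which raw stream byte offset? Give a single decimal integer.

Chunk 1: stream[0..1]='2' size=0x2=2, data at stream[3..5]='aj' -> body[0..2], body so far='aj'
Chunk 2: stream[7..8]='7' size=0x7=7, data at stream[10..17]='441bmh0' -> body[2..9], body so far='aj441bmh0'
Chunk 3: stream[19..20]='5' size=0x5=5, data at stream[22..27]='tkn4o' -> body[9..14], body so far='aj441bmh0tkn4o'
Chunk 4: stream[29..30]='1' size=0x1=1, data at stream[32..33]='m' -> body[14..15], body so far='aj441bmh0tkn4om'
Chunk 5: stream[35..36]='0' size=0 (terminator). Final body='aj441bmh0tkn4om' (15 bytes)
Body byte 4 at stream offset 12

Answer: 12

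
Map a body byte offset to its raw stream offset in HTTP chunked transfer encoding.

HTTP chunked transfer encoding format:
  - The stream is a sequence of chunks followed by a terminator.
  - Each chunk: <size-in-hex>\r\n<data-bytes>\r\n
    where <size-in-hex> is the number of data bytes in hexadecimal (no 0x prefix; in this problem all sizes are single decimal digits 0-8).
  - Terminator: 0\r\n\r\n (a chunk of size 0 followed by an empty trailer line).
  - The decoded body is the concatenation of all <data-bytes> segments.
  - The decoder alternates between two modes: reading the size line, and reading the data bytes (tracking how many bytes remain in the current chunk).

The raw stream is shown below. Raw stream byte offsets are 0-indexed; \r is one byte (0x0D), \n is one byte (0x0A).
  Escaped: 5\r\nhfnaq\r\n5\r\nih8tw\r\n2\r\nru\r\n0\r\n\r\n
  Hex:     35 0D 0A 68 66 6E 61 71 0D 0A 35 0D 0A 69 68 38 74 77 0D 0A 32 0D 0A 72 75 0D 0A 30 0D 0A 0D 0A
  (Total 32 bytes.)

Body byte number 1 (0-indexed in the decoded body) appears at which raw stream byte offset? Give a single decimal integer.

Chunk 1: stream[0..1]='5' size=0x5=5, data at stream[3..8]='hfnaq' -> body[0..5], body so far='hfnaq'
Chunk 2: stream[10..11]='5' size=0x5=5, data at stream[13..18]='ih8tw' -> body[5..10], body so far='hfnaqih8tw'
Chunk 3: stream[20..21]='2' size=0x2=2, data at stream[23..25]='ru' -> body[10..12], body so far='hfnaqih8twru'
Chunk 4: stream[27..28]='0' size=0 (terminator). Final body='hfnaqih8twru' (12 bytes)
Body byte 1 at stream offset 4

Answer: 4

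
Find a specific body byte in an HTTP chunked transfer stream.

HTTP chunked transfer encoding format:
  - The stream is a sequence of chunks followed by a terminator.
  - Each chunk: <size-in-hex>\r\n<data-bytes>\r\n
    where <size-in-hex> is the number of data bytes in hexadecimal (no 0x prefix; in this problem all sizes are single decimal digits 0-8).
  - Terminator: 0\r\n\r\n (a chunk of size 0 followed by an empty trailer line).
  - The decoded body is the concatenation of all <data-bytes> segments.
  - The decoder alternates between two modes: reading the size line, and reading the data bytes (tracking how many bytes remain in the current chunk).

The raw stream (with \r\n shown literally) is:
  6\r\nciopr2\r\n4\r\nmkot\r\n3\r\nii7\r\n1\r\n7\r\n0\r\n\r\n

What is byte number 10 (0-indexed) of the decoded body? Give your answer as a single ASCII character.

Chunk 1: stream[0..1]='6' size=0x6=6, data at stream[3..9]='ciopr2' -> body[0..6], body so far='ciopr2'
Chunk 2: stream[11..12]='4' size=0x4=4, data at stream[14..18]='mkot' -> body[6..10], body so far='ciopr2mkot'
Chunk 3: stream[20..21]='3' size=0x3=3, data at stream[23..26]='ii7' -> body[10..13], body so far='ciopr2mkotii7'
Chunk 4: stream[28..29]='1' size=0x1=1, data at stream[31..32]='7' -> body[13..14], body so far='ciopr2mkotii77'
Chunk 5: stream[34..35]='0' size=0 (terminator). Final body='ciopr2mkotii77' (14 bytes)
Body byte 10 = 'i'

Answer: i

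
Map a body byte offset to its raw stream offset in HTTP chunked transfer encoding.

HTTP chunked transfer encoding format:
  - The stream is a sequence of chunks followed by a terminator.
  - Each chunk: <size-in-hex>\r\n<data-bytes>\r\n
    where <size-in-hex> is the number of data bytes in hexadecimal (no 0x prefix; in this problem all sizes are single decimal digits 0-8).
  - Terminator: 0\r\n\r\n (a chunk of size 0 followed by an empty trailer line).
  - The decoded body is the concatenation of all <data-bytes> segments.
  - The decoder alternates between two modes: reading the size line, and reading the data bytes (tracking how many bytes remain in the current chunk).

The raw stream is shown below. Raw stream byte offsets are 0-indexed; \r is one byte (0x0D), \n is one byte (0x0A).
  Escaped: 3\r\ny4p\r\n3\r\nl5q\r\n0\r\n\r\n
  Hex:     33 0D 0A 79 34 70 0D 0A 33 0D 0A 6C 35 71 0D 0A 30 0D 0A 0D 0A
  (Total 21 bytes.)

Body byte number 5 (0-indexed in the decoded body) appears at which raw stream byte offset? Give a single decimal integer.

Chunk 1: stream[0..1]='3' size=0x3=3, data at stream[3..6]='y4p' -> body[0..3], body so far='y4p'
Chunk 2: stream[8..9]='3' size=0x3=3, data at stream[11..14]='l5q' -> body[3..6], body so far='y4pl5q'
Chunk 3: stream[16..17]='0' size=0 (terminator). Final body='y4pl5q' (6 bytes)
Body byte 5 at stream offset 13

Answer: 13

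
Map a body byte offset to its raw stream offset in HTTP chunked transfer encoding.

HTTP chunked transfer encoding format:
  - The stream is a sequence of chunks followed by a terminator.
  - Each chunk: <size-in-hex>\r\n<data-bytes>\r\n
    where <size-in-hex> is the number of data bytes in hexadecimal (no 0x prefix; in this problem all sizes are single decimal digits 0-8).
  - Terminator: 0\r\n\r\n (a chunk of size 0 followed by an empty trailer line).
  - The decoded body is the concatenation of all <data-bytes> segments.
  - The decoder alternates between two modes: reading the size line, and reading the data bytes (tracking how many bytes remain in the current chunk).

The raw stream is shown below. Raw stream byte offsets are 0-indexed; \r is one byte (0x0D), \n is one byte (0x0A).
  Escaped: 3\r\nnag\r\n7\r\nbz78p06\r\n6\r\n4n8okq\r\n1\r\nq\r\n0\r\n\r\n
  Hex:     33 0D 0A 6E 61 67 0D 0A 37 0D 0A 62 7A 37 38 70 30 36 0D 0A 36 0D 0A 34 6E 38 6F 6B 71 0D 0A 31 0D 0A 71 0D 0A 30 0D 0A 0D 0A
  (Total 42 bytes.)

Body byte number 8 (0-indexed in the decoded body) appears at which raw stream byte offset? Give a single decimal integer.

Answer: 16

Derivation:
Chunk 1: stream[0..1]='3' size=0x3=3, data at stream[3..6]='nag' -> body[0..3], body so far='nag'
Chunk 2: stream[8..9]='7' size=0x7=7, data at stream[11..18]='bz78p06' -> body[3..10], body so far='nagbz78p06'
Chunk 3: stream[20..21]='6' size=0x6=6, data at stream[23..29]='4n8okq' -> body[10..16], body so far='nagbz78p064n8okq'
Chunk 4: stream[31..32]='1' size=0x1=1, data at stream[34..35]='q' -> body[16..17], body so far='nagbz78p064n8okqq'
Chunk 5: stream[37..38]='0' size=0 (terminator). Final body='nagbz78p064n8okqq' (17 bytes)
Body byte 8 at stream offset 16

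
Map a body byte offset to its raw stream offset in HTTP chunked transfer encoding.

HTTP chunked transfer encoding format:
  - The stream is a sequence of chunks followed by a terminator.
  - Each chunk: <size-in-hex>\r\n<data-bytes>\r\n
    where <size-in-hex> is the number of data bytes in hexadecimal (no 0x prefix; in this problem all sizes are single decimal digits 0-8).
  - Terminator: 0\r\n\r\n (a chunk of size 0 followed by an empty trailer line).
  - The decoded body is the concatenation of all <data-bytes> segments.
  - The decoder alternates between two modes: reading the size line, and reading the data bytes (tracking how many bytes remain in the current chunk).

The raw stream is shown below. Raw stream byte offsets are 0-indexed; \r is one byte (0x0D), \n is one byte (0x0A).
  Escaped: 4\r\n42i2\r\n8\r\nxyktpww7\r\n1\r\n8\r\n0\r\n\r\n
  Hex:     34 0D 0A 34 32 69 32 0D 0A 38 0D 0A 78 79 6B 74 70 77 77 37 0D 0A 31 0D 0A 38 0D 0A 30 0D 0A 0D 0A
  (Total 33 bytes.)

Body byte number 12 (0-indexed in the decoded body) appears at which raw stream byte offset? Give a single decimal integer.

Chunk 1: stream[0..1]='4' size=0x4=4, data at stream[3..7]='42i2' -> body[0..4], body so far='42i2'
Chunk 2: stream[9..10]='8' size=0x8=8, data at stream[12..20]='xyktpww7' -> body[4..12], body so far='42i2xyktpww7'
Chunk 3: stream[22..23]='1' size=0x1=1, data at stream[25..26]='8' -> body[12..13], body so far='42i2xyktpww78'
Chunk 4: stream[28..29]='0' size=0 (terminator). Final body='42i2xyktpww78' (13 bytes)
Body byte 12 at stream offset 25

Answer: 25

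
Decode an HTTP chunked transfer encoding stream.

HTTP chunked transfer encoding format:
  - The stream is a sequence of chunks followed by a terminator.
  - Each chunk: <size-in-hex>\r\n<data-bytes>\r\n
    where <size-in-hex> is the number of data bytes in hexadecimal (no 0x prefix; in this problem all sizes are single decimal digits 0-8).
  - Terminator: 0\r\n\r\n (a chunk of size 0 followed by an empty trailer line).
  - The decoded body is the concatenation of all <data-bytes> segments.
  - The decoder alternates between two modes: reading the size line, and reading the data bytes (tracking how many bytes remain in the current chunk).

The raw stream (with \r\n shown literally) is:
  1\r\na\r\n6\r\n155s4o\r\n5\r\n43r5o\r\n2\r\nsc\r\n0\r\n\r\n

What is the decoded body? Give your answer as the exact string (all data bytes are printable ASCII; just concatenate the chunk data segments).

Answer: a155s4o43r5osc

Derivation:
Chunk 1: stream[0..1]='1' size=0x1=1, data at stream[3..4]='a' -> body[0..1], body so far='a'
Chunk 2: stream[6..7]='6' size=0x6=6, data at stream[9..15]='155s4o' -> body[1..7], body so far='a155s4o'
Chunk 3: stream[17..18]='5' size=0x5=5, data at stream[20..25]='43r5o' -> body[7..12], body so far='a155s4o43r5o'
Chunk 4: stream[27..28]='2' size=0x2=2, data at stream[30..32]='sc' -> body[12..14], body so far='a155s4o43r5osc'
Chunk 5: stream[34..35]='0' size=0 (terminator). Final body='a155s4o43r5osc' (14 bytes)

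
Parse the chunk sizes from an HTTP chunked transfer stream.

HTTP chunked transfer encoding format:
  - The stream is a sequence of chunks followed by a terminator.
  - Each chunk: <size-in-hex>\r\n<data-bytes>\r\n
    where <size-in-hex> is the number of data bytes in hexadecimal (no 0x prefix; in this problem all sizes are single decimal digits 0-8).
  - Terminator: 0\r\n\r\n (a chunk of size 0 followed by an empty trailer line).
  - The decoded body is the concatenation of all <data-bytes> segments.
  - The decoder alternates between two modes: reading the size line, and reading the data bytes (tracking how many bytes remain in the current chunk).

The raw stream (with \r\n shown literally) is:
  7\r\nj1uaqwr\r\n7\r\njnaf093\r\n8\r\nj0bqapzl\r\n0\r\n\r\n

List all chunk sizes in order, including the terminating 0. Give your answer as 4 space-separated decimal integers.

Answer: 7 7 8 0

Derivation:
Chunk 1: stream[0..1]='7' size=0x7=7, data at stream[3..10]='j1uaqwr' -> body[0..7], body so far='j1uaqwr'
Chunk 2: stream[12..13]='7' size=0x7=7, data at stream[15..22]='jnaf093' -> body[7..14], body so far='j1uaqwrjnaf093'
Chunk 3: stream[24..25]='8' size=0x8=8, data at stream[27..35]='j0bqapzl' -> body[14..22], body so far='j1uaqwrjnaf093j0bqapzl'
Chunk 4: stream[37..38]='0' size=0 (terminator). Final body='j1uaqwrjnaf093j0bqapzl' (22 bytes)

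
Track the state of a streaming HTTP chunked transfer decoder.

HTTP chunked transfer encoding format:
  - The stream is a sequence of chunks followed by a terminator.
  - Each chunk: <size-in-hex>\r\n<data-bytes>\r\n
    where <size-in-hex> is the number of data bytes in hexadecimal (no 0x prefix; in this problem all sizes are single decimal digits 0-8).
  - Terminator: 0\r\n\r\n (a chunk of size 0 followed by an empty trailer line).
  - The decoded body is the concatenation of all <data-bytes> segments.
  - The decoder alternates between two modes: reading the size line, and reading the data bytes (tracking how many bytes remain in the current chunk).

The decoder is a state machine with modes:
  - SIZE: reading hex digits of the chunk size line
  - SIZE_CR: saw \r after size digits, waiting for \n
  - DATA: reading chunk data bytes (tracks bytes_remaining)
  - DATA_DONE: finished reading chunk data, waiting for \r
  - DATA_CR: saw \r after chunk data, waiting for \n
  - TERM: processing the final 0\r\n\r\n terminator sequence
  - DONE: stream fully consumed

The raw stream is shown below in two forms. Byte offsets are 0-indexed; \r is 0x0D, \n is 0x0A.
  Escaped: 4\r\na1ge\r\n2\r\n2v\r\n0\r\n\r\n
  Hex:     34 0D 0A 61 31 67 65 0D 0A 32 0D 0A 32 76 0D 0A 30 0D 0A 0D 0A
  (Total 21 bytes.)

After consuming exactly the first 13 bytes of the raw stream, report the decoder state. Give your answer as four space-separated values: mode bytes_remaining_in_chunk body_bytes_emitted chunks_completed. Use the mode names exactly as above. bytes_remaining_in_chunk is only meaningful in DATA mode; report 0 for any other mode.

Answer: DATA 1 5 1

Derivation:
Byte 0 = '4': mode=SIZE remaining=0 emitted=0 chunks_done=0
Byte 1 = 0x0D: mode=SIZE_CR remaining=0 emitted=0 chunks_done=0
Byte 2 = 0x0A: mode=DATA remaining=4 emitted=0 chunks_done=0
Byte 3 = 'a': mode=DATA remaining=3 emitted=1 chunks_done=0
Byte 4 = '1': mode=DATA remaining=2 emitted=2 chunks_done=0
Byte 5 = 'g': mode=DATA remaining=1 emitted=3 chunks_done=0
Byte 6 = 'e': mode=DATA_DONE remaining=0 emitted=4 chunks_done=0
Byte 7 = 0x0D: mode=DATA_CR remaining=0 emitted=4 chunks_done=0
Byte 8 = 0x0A: mode=SIZE remaining=0 emitted=4 chunks_done=1
Byte 9 = '2': mode=SIZE remaining=0 emitted=4 chunks_done=1
Byte 10 = 0x0D: mode=SIZE_CR remaining=0 emitted=4 chunks_done=1
Byte 11 = 0x0A: mode=DATA remaining=2 emitted=4 chunks_done=1
Byte 12 = '2': mode=DATA remaining=1 emitted=5 chunks_done=1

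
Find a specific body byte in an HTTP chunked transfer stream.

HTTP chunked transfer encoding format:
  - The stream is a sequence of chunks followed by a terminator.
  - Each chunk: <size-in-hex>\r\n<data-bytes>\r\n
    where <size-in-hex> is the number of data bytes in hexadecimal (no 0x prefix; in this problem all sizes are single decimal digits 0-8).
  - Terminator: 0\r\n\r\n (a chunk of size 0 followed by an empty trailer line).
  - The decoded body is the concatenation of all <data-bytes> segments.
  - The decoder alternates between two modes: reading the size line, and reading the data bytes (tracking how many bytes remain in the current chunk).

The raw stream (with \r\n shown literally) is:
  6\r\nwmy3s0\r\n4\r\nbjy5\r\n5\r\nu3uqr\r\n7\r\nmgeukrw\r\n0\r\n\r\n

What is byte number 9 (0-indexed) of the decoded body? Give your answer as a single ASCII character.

Answer: 5

Derivation:
Chunk 1: stream[0..1]='6' size=0x6=6, data at stream[3..9]='wmy3s0' -> body[0..6], body so far='wmy3s0'
Chunk 2: stream[11..12]='4' size=0x4=4, data at stream[14..18]='bjy5' -> body[6..10], body so far='wmy3s0bjy5'
Chunk 3: stream[20..21]='5' size=0x5=5, data at stream[23..28]='u3uqr' -> body[10..15], body so far='wmy3s0bjy5u3uqr'
Chunk 4: stream[30..31]='7' size=0x7=7, data at stream[33..40]='mgeukrw' -> body[15..22], body so far='wmy3s0bjy5u3uqrmgeukrw'
Chunk 5: stream[42..43]='0' size=0 (terminator). Final body='wmy3s0bjy5u3uqrmgeukrw' (22 bytes)
Body byte 9 = '5'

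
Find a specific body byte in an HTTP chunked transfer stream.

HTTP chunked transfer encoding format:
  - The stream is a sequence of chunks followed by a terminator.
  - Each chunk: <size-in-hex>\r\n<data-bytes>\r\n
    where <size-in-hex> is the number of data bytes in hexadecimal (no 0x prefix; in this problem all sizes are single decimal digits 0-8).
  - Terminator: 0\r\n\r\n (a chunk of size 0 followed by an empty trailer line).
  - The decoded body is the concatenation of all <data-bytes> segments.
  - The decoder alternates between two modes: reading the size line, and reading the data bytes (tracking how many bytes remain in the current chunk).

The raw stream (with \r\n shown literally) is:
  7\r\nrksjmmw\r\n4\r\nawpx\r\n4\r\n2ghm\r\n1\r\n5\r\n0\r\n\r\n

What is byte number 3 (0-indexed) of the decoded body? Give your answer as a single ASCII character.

Answer: j

Derivation:
Chunk 1: stream[0..1]='7' size=0x7=7, data at stream[3..10]='rksjmmw' -> body[0..7], body so far='rksjmmw'
Chunk 2: stream[12..13]='4' size=0x4=4, data at stream[15..19]='awpx' -> body[7..11], body so far='rksjmmwawpx'
Chunk 3: stream[21..22]='4' size=0x4=4, data at stream[24..28]='2ghm' -> body[11..15], body so far='rksjmmwawpx2ghm'
Chunk 4: stream[30..31]='1' size=0x1=1, data at stream[33..34]='5' -> body[15..16], body so far='rksjmmwawpx2ghm5'
Chunk 5: stream[36..37]='0' size=0 (terminator). Final body='rksjmmwawpx2ghm5' (16 bytes)
Body byte 3 = 'j'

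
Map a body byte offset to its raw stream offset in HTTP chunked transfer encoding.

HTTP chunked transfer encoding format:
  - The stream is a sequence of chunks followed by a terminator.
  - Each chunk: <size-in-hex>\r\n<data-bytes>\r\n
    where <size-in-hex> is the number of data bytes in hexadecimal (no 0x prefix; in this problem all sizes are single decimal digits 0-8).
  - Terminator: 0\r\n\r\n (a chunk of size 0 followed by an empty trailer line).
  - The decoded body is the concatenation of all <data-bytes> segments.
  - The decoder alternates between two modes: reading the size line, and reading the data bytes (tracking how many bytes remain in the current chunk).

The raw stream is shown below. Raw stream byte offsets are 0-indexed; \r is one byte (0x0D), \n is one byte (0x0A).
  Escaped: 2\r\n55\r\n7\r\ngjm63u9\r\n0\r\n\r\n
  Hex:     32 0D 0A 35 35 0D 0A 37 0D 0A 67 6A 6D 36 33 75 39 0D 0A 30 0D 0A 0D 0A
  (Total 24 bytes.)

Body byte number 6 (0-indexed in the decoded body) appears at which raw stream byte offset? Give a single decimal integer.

Answer: 14

Derivation:
Chunk 1: stream[0..1]='2' size=0x2=2, data at stream[3..5]='55' -> body[0..2], body so far='55'
Chunk 2: stream[7..8]='7' size=0x7=7, data at stream[10..17]='gjm63u9' -> body[2..9], body so far='55gjm63u9'
Chunk 3: stream[19..20]='0' size=0 (terminator). Final body='55gjm63u9' (9 bytes)
Body byte 6 at stream offset 14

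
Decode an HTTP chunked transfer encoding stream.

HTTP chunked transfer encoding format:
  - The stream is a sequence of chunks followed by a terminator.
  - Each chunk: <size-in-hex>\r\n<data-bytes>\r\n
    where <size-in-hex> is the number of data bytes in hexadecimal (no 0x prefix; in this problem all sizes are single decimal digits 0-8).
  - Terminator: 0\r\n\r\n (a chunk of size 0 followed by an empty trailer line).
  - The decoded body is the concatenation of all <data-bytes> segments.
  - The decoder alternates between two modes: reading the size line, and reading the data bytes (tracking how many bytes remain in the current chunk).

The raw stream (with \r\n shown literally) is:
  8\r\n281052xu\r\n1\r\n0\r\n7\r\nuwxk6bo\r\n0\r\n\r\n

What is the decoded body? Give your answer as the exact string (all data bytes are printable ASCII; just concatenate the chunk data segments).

Chunk 1: stream[0..1]='8' size=0x8=8, data at stream[3..11]='281052xu' -> body[0..8], body so far='281052xu'
Chunk 2: stream[13..14]='1' size=0x1=1, data at stream[16..17]='0' -> body[8..9], body so far='281052xu0'
Chunk 3: stream[19..20]='7' size=0x7=7, data at stream[22..29]='uwxk6bo' -> body[9..16], body so far='281052xu0uwxk6bo'
Chunk 4: stream[31..32]='0' size=0 (terminator). Final body='281052xu0uwxk6bo' (16 bytes)

Answer: 281052xu0uwxk6bo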